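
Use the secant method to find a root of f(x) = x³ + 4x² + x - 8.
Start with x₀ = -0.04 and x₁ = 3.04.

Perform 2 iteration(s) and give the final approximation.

f(x) = x³ + 4x² + x - 8
x₀ = -0.04, x₁ = 3.04

Secant formula: x_{n+1} = x_n - f(x_n)(x_n - x_{n-1})/(f(x_n) - f(x_{n-1}))

Iteration 1:
  f(-0.040000) = -8.033664
  f(3.040000) = 60.100864
  x_2 = 3.040000 - 60.100864×(3.040000 - (-0.040000))/(60.100864 - (-8.033664))
       = 0.323159
Iteration 2:
  f(3.040000) = 60.100864
  f(0.323159) = -7.225365
  x_3 = 0.323159 - (-7.225365)×(0.323159 - 3.040000)/(-7.225365 - 60.100864)
       = 0.614727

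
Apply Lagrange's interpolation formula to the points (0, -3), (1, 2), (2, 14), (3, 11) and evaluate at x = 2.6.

Lagrange interpolation formula:
P(x) = Σ yᵢ × Lᵢ(x)
where Lᵢ(x) = Π_{j≠i} (x - xⱼ)/(xᵢ - xⱼ)

L_0(2.6) = (2.6 - 1)/(0 - 1) × (2.6 - 2)/(0 - 2) × (2.6 - 3)/(0 - 3) = 0.064000
L_1(2.6) = (2.6 - 0)/(1 - 0) × (2.6 - 2)/(1 - 2) × (2.6 - 3)/(1 - 3) = -0.312000
L_2(2.6) = (2.6 - 0)/(2 - 0) × (2.6 - 1)/(2 - 1) × (2.6 - 3)/(2 - 3) = 0.832000
L_3(2.6) = (2.6 - 0)/(3 - 0) × (2.6 - 1)/(3 - 1) × (2.6 - 2)/(3 - 2) = 0.416000

P(2.6) = (-3)×L_0(2.6) + 2×L_1(2.6) + 14×L_2(2.6) + 11×L_3(2.6)
P(2.6) = 15.408000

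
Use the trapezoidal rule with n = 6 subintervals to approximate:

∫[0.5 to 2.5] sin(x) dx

f(x) = sin(x)
a = 0.5, b = 2.5, n = 6
h = (b - a)/n = 0.333333

Trapezoidal rule: (h/2)[f(x₀) + 2f(x₁) + 2f(x₂) + ... + f(xₙ)]

x_0 = 0.5000, f(x_0) = 0.479426, coefficient = 1
x_1 = 0.8333, f(x_1) = 0.740177, coefficient = 2
x_2 = 1.1667, f(x_2) = 0.919445, coefficient = 2
x_3 = 1.5000, f(x_3) = 0.997495, coefficient = 2
x_4 = 1.8333, f(x_4) = 0.965735, coefficient = 2
x_5 = 2.1667, f(x_5) = 0.827660, coefficient = 2
x_6 = 2.5000, f(x_6) = 0.598472, coefficient = 1

I ≈ (0.333333/2) × 9.978921 = 1.663154
Exact value: 1.678726
Error: 0.015573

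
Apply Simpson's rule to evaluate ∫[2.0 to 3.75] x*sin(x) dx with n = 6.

f(x) = x*sin(x)
a = 2.0, b = 3.75, n = 6
h = (b - a)/n = 0.291667

Simpson's rule: (h/3)[f(x₀) + 4f(x₁) + 2f(x₂) + ... + f(xₙ)]

x_0 = 2.0000, f(x_0) = 1.818595, coefficient = 1
x_1 = 2.2917, f(x_1) = 1.721572, coefficient = 4
x_2 = 2.5833, f(x_2) = 1.368419, coefficient = 2
x_3 = 2.8750, f(x_3) = 0.757407, coefficient = 4
x_4 = 3.1667, f(x_4) = -0.079393, coefficient = 2
x_5 = 3.4583, f(x_5) = -1.077171, coefficient = 4
x_6 = 3.7500, f(x_6) = -2.143355, coefficient = 1

I ≈ (0.291667/3) × 7.860528 = 0.764218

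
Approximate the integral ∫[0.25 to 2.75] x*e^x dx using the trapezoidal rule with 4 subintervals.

f(x) = x*e^x
a = 0.25, b = 2.75, n = 4
h = (b - a)/n = 0.625000

Trapezoidal rule: (h/2)[f(x₀) + 2f(x₁) + 2f(x₂) + ... + f(xₙ)]

x_0 = 0.2500, f(x_0) = 0.321006, coefficient = 1
x_1 = 0.8750, f(x_1) = 2.099016, coefficient = 2
x_2 = 1.5000, f(x_2) = 6.722534, coefficient = 2
x_3 = 2.1250, f(x_3) = 17.792407, coefficient = 2
x_4 = 2.7500, f(x_4) = 43.017238, coefficient = 1

I ≈ (0.625000/2) × 96.566157 = 30.176924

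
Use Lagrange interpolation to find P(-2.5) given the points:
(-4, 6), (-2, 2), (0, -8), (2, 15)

Lagrange interpolation formula:
P(x) = Σ yᵢ × Lᵢ(x)
where Lᵢ(x) = Π_{j≠i} (x - xⱼ)/(xᵢ - xⱼ)

L_0(-2.5) = (-2.5 - (-2))/(-4 - (-2)) × (-2.5 - 0)/(-4 - 0) × (-2.5 - 2)/(-4 - 2) = 0.117188
L_1(-2.5) = (-2.5 - (-4))/(-2 - (-4)) × (-2.5 - 0)/(-2 - 0) × (-2.5 - 2)/(-2 - 2) = 1.054688
L_2(-2.5) = (-2.5 - (-4))/(0 - (-4)) × (-2.5 - (-2))/(0 - (-2)) × (-2.5 - 2)/(0 - 2) = -0.210938
L_3(-2.5) = (-2.5 - (-4))/(2 - (-4)) × (-2.5 - (-2))/(2 - (-2)) × (-2.5 - 0)/(2 - 0) = 0.039062

P(-2.5) = 6×L_0(-2.5) + 2×L_1(-2.5) + (-8)×L_2(-2.5) + 15×L_3(-2.5)
P(-2.5) = 5.085938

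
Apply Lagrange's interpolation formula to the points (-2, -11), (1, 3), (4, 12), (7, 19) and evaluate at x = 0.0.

Lagrange interpolation formula:
P(x) = Σ yᵢ × Lᵢ(x)
where Lᵢ(x) = Π_{j≠i} (x - xⱼ)/(xᵢ - xⱼ)

L_0(0.0) = (0.0 - 1)/(-2 - 1) × (0.0 - 4)/(-2 - 4) × (0.0 - 7)/(-2 - 7) = 0.172840
L_1(0.0) = (0.0 - (-2))/(1 - (-2)) × (0.0 - 4)/(1 - 4) × (0.0 - 7)/(1 - 7) = 1.037037
L_2(0.0) = (0.0 - (-2))/(4 - (-2)) × (0.0 - 1)/(4 - 1) × (0.0 - 7)/(4 - 7) = -0.259259
L_3(0.0) = (0.0 - (-2))/(7 - (-2)) × (0.0 - 1)/(7 - 1) × (0.0 - 4)/(7 - 4) = 0.049383

P(0.0) = (-11)×L_0(0.0) + 3×L_1(0.0) + 12×L_2(0.0) + 19×L_3(0.0)
P(0.0) = -0.962963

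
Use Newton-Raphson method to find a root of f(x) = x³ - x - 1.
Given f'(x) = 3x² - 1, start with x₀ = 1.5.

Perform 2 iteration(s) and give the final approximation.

f(x) = x³ - x - 1
f'(x) = 3x² - 1
x₀ = 1.5

Newton-Raphson formula: x_{n+1} = x_n - f(x_n)/f'(x_n)

Iteration 1:
  f(1.500000) = 0.875000
  f'(1.500000) = 5.750000
  x_1 = 1.500000 - 0.875000/5.750000 = 1.347826
Iteration 2:
  f(1.347826) = 0.100682
  f'(1.347826) = 4.449905
  x_2 = 1.347826 - 0.100682/4.449905 = 1.325200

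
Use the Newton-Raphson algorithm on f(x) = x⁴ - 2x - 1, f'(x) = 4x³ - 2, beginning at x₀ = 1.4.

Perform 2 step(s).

f(x) = x⁴ - 2x - 1
f'(x) = 4x³ - 2
x₀ = 1.4

Newton-Raphson formula: x_{n+1} = x_n - f(x_n)/f'(x_n)

Iteration 1:
  f(1.400000) = 0.041600
  f'(1.400000) = 8.976000
  x_1 = 1.400000 - 0.041600/8.976000 = 1.395365
Iteration 2:
  f(1.395365) = 0.000252
  f'(1.395365) = 8.867355
  x_2 = 1.395365 - 0.000252/8.867355 = 1.395337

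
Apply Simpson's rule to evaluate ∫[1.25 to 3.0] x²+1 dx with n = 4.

f(x) = x²+1
a = 1.25, b = 3.0, n = 4
h = (b - a)/n = 0.437500

Simpson's rule: (h/3)[f(x₀) + 4f(x₁) + 2f(x₂) + ... + f(xₙ)]

x_0 = 1.2500, f(x_0) = 2.562500, coefficient = 1
x_1 = 1.6875, f(x_1) = 3.847656, coefficient = 4
x_2 = 2.1250, f(x_2) = 5.515625, coefficient = 2
x_3 = 2.5625, f(x_3) = 7.566406, coefficient = 4
x_4 = 3.0000, f(x_4) = 10.000000, coefficient = 1

I ≈ (0.437500/3) × 69.250000 = 10.098958
Exact value: 10.098958
Error: 0.000000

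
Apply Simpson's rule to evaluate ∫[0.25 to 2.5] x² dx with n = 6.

f(x) = x²
a = 0.25, b = 2.5, n = 6
h = (b - a)/n = 0.375000

Simpson's rule: (h/3)[f(x₀) + 4f(x₁) + 2f(x₂) + ... + f(xₙ)]

x_0 = 0.2500, f(x_0) = 0.062500, coefficient = 1
x_1 = 0.6250, f(x_1) = 0.390625, coefficient = 4
x_2 = 1.0000, f(x_2) = 1.000000, coefficient = 2
x_3 = 1.3750, f(x_3) = 1.890625, coefficient = 4
x_4 = 1.7500, f(x_4) = 3.062500, coefficient = 2
x_5 = 2.1250, f(x_5) = 4.515625, coefficient = 4
x_6 = 2.5000, f(x_6) = 6.250000, coefficient = 1

I ≈ (0.375000/3) × 41.625000 = 5.203125
Exact value: 5.203125
Error: 0.000000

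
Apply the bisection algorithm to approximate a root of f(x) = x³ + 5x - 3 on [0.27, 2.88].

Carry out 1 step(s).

f(x) = x³ + 5x - 3
Initial interval: [0.27, 2.88]

Iteration 1:
  c_1 = (0.270000 + 2.880000)/2 = 1.575000
  f(c_1) = f(1.575000) = 8.781984
  f(a) × f(c) < 0, new interval: [0.270000, 1.575000]

After 1 iteration(s), the approximation is c_1 = 1.575000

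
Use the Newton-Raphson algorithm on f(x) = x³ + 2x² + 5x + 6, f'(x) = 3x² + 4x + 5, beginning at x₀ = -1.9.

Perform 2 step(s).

f(x) = x³ + 2x² + 5x + 6
f'(x) = 3x² + 4x + 5
x₀ = -1.9

Newton-Raphson formula: x_{n+1} = x_n - f(x_n)/f'(x_n)

Iteration 1:
  f(-1.900000) = -3.139000
  f'(-1.900000) = 8.230000
  x_1 = -1.900000 - (-3.139000)/8.230000 = -1.518591
Iteration 2:
  f(-1.518591) = -0.482766
  f'(-1.518591) = 5.843989
  x_2 = -1.518591 - (-0.482766)/5.843989 = -1.435982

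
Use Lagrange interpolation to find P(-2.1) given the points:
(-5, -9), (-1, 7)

Lagrange interpolation formula:
P(x) = Σ yᵢ × Lᵢ(x)
where Lᵢ(x) = Π_{j≠i} (x - xⱼ)/(xᵢ - xⱼ)

L_0(-2.1) = (-2.1 - (-1))/(-5 - (-1)) = 0.275000
L_1(-2.1) = (-2.1 - (-5))/(-1 - (-5)) = 0.725000

P(-2.1) = (-9)×L_0(-2.1) + 7×L_1(-2.1)
P(-2.1) = 2.600000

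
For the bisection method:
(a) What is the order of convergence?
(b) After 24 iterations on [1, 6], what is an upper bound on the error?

(a) Bisection has linear (order 1) convergence; the error is halved each step.

(b) Error bound = (b-a)/2^n = (6 - 1)/2^{24}
    = 5/2^{24}

(a) 1 (linear); (b) error ≤ 2.98e-07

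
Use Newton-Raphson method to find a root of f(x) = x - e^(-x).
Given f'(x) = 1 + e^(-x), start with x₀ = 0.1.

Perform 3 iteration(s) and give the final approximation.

f(x) = x - e^(-x)
f'(x) = 1 + e^(-x)
x₀ = 0.1

Newton-Raphson formula: x_{n+1} = x_n - f(x_n)/f'(x_n)

Iteration 1:
  f(0.100000) = -0.804837
  f'(0.100000) = 1.904837
  x_1 = 0.100000 - (-0.804837)/1.904837 = 0.522523
Iteration 2:
  f(0.522523) = -0.070500
  f'(0.522523) = 1.593023
  x_2 = 0.522523 - (-0.070500)/1.593023 = 0.566778
Iteration 3:
  f(0.566778) = -0.000572
  f'(0.566778) = 1.567350
  x_3 = 0.566778 - (-0.000572)/1.567350 = 0.567143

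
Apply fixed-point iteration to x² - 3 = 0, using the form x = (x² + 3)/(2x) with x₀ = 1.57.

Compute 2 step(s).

Equation: x² - 3 = 0
Fixed-point form: x = (x² + 3)/(2x)
x₀ = 1.57

x_1 = g(1.570000) = 1.740414
x_2 = g(1.740414) = 1.732071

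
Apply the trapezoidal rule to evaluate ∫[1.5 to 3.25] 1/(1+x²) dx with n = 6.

f(x) = 1/(1+x²)
a = 1.5, b = 3.25, n = 6
h = (b - a)/n = 0.291667

Trapezoidal rule: (h/2)[f(x₀) + 2f(x₁) + 2f(x₂) + ... + f(xₙ)]

x_0 = 1.5000, f(x_0) = 0.307692, coefficient = 1
x_1 = 1.7917, f(x_1) = 0.237526, coefficient = 2
x_2 = 2.0833, f(x_2) = 0.187256, coefficient = 2
x_3 = 2.3750, f(x_3) = 0.150588, coefficient = 2
x_4 = 2.6667, f(x_4) = 0.123288, coefficient = 2
x_5 = 2.9583, f(x_5) = 0.102546, coefficient = 2
x_6 = 3.2500, f(x_6) = 0.086486, coefficient = 1

I ≈ (0.291667/2) × 1.996586 = 0.291169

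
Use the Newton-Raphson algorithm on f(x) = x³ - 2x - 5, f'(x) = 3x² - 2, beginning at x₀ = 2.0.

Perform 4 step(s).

f(x) = x³ - 2x - 5
f'(x) = 3x² - 2
x₀ = 2.0

Newton-Raphson formula: x_{n+1} = x_n - f(x_n)/f'(x_n)

Iteration 1:
  f(2.000000) = -1.000000
  f'(2.000000) = 10.000000
  x_1 = 2.000000 - (-1.000000)/10.000000 = 2.100000
Iteration 2:
  f(2.100000) = 0.061000
  f'(2.100000) = 11.230000
  x_2 = 2.100000 - 0.061000/11.230000 = 2.094568
Iteration 3:
  f(2.094568) = 0.000186
  f'(2.094568) = 11.161647
  x_3 = 2.094568 - 0.000186/11.161647 = 2.094551
Iteration 4:
  f(2.094551) = 0.000000
  f'(2.094551) = 11.161438
  x_4 = 2.094551 - 0.000000/11.161438 = 2.094551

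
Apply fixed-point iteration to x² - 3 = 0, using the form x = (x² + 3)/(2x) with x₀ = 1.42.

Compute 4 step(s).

Equation: x² - 3 = 0
Fixed-point form: x = (x² + 3)/(2x)
x₀ = 1.42

x_1 = g(1.420000) = 1.766338
x_2 = g(1.766338) = 1.732384
x_3 = g(1.732384) = 1.732051
x_4 = g(1.732051) = 1.732051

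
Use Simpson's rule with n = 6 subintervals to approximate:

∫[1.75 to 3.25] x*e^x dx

f(x) = x*e^x
a = 1.75, b = 3.25, n = 6
h = (b - a)/n = 0.250000

Simpson's rule: (h/3)[f(x₀) + 4f(x₁) + 2f(x₂) + ... + f(xₙ)]

x_0 = 1.7500, f(x_0) = 10.070555, coefficient = 1
x_1 = 2.0000, f(x_1) = 14.778112, coefficient = 4
x_2 = 2.2500, f(x_2) = 21.347406, coefficient = 2
x_3 = 2.5000, f(x_3) = 30.456235, coefficient = 4
x_4 = 2.7500, f(x_4) = 43.017238, coefficient = 2
x_5 = 3.0000, f(x_5) = 60.256611, coefficient = 4
x_6 = 3.2500, f(x_6) = 83.818605, coefficient = 1

I ≈ (0.250000/3) × 644.582278 = 53.715190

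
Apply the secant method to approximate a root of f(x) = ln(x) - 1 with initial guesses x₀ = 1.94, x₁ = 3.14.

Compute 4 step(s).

f(x) = ln(x) - 1
x₀ = 1.94, x₁ = 3.14

Secant formula: x_{n+1} = x_n - f(x_n)(x_n - x_{n-1})/(f(x_n) - f(x_{n-1}))

Iteration 1:
  f(1.940000) = -0.337312
  f(3.140000) = 0.144223
  x_2 = 3.140000 - 0.144223×(3.140000 - 1.940000)/(0.144223 - (-0.337312))
       = 2.780592
Iteration 2:
  f(3.140000) = 0.144223
  f(2.780592) = 0.022664
  x_3 = 2.780592 - 0.022664×(2.780592 - 3.140000)/(0.022664 - 0.144223)
       = 2.713583
Iteration 3:
  f(2.780592) = 0.022664
  f(2.713583) = -0.001730
  x_4 = 2.713583 - (-0.001730)×(2.713583 - 2.780592)/(-0.001730 - 0.022664)
       = 2.718335
Iteration 4:
  f(2.713583) = -0.001730
  f(2.718335) = 0.000020
  x_5 = 2.718335 - 0.000020×(2.718335 - 2.713583)/(0.000020 - (-0.001730))
       = 2.718282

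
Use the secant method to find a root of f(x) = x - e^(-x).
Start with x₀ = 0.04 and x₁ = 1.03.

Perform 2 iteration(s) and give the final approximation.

f(x) = x - e^(-x)
x₀ = 0.04, x₁ = 1.03

Secant formula: x_{n+1} = x_n - f(x_n)(x_n - x_{n-1})/(f(x_n) - f(x_{n-1}))

Iteration 1:
  f(0.040000) = -0.920789
  f(1.030000) = 0.672993
  x_2 = 1.030000 - 0.672993×(1.030000 - 0.040000)/(0.672993 - (-0.920789))
       = 0.611961
Iteration 2:
  f(1.030000) = 0.672993
  f(0.611961) = 0.069675
  x_3 = 0.611961 - 0.069675×(0.611961 - 1.030000)/(0.069675 - 0.672993)
       = 0.563684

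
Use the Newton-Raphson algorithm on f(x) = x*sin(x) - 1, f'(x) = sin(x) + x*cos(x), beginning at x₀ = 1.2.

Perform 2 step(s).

f(x) = x*sin(x) - 1
f'(x) = sin(x) + x*cos(x)
x₀ = 1.2

Newton-Raphson formula: x_{n+1} = x_n - f(x_n)/f'(x_n)

Iteration 1:
  f(1.200000) = 0.118447
  f'(1.200000) = 1.366868
  x_1 = 1.200000 - 0.118447/1.366868 = 1.113344
Iteration 2:
  f(1.113344) = -0.001129
  f'(1.113344) = 1.388904
  x_2 = 1.113344 - (-0.001129)/1.388904 = 1.114157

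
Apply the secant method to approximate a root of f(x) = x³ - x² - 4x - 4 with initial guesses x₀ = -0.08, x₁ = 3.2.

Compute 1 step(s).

f(x) = x³ - x² - 4x - 4
x₀ = -0.08, x₁ = 3.2

Secant formula: x_{n+1} = x_n - f(x_n)(x_n - x_{n-1})/(f(x_n) - f(x_{n-1}))

Iteration 1:
  f(-0.080000) = -3.686912
  f(3.200000) = 5.728000
  x_2 = 3.200000 - 5.728000×(3.200000 - (-0.080000))/(5.728000 - (-3.686912))
       = 1.204459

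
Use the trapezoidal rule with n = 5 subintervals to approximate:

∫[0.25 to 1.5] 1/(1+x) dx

f(x) = 1/(1+x)
a = 0.25, b = 1.5, n = 5
h = (b - a)/n = 0.250000

Trapezoidal rule: (h/2)[f(x₀) + 2f(x₁) + 2f(x₂) + ... + f(xₙ)]

x_0 = 0.2500, f(x_0) = 0.800000, coefficient = 1
x_1 = 0.5000, f(x_1) = 0.666667, coefficient = 2
x_2 = 0.7500, f(x_2) = 0.571429, coefficient = 2
x_3 = 1.0000, f(x_3) = 0.500000, coefficient = 2
x_4 = 1.2500, f(x_4) = 0.444444, coefficient = 2
x_5 = 1.5000, f(x_5) = 0.400000, coefficient = 1

I ≈ (0.250000/2) × 5.565079 = 0.695635
Exact value: 0.693147
Error: 0.002488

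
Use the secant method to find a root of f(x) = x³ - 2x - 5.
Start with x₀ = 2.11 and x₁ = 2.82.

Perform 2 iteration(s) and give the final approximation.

f(x) = x³ - 2x - 5
x₀ = 2.11, x₁ = 2.82

Secant formula: x_{n+1} = x_n - f(x_n)(x_n - x_{n-1})/(f(x_n) - f(x_{n-1}))

Iteration 1:
  f(2.110000) = 0.173931
  f(2.820000) = 11.785768
  x_2 = 2.820000 - 11.785768×(2.820000 - 2.110000)/(11.785768 - 0.173931)
       = 2.099365
Iteration 2:
  f(2.820000) = 11.785768
  f(2.099365) = 0.053872
  x_3 = 2.099365 - 0.053872×(2.099365 - 2.820000)/(0.053872 - 11.785768)
       = 2.096056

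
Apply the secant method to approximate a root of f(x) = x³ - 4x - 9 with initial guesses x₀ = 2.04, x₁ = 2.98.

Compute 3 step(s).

f(x) = x³ - 4x - 9
x₀ = 2.04, x₁ = 2.98

Secant formula: x_{n+1} = x_n - f(x_n)(x_n - x_{n-1})/(f(x_n) - f(x_{n-1}))

Iteration 1:
  f(2.040000) = -8.670336
  f(2.980000) = 5.543592
  x_2 = 2.980000 - 5.543592×(2.980000 - 2.040000)/(5.543592 - (-8.670336))
       = 2.613389
Iteration 2:
  f(2.980000) = 5.543592
  f(2.613389) = -1.604620
  x_3 = 2.613389 - (-1.604620)×(2.613389 - 2.980000)/(-1.604620 - 5.543592)
       = 2.695686
Iteration 3:
  f(2.613389) = -1.604620
  f(2.695686) = -0.193948
  x_4 = 2.695686 - (-0.193948)×(2.695686 - 2.613389)/(-0.193948 - (-1.604620))
       = 2.707000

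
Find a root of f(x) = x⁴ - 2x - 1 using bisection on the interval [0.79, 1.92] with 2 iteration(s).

f(x) = x⁴ - 2x - 1
Initial interval: [0.79, 1.92]

Iteration 1:
  c_1 = (0.790000 + 1.920000)/2 = 1.355000
  f(c_1) = f(1.355000) = -0.339012
  f(a) × f(c) ≥ 0, new interval: [1.355000, 1.920000]
Iteration 2:
  c_2 = (1.355000 + 1.920000)/2 = 1.637500
  f(c_2) = f(1.637500) = 2.914939
  f(a) × f(c) < 0, new interval: [1.355000, 1.637500]

After 2 iteration(s), the approximation is c_2 = 1.637500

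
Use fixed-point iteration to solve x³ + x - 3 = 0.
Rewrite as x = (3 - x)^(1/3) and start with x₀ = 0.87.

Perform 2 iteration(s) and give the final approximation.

Equation: x³ + x - 3 = 0
Fixed-point form: x = (3 - x)^(1/3)
x₀ = 0.87

x_1 = g(0.870000) = 1.286648
x_2 = g(1.286648) = 1.196600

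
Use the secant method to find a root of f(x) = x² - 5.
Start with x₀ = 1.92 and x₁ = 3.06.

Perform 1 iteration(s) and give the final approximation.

f(x) = x² - 5
x₀ = 1.92, x₁ = 3.06

Secant formula: x_{n+1} = x_n - f(x_n)(x_n - x_{n-1})/(f(x_n) - f(x_{n-1}))

Iteration 1:
  f(1.920000) = -1.313600
  f(3.060000) = 4.363600
  x_2 = 3.060000 - 4.363600×(3.060000 - 1.920000)/(4.363600 - (-1.313600))
       = 2.183775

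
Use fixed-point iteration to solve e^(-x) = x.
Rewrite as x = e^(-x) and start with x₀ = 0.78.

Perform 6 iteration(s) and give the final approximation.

Equation: e^(-x) = x
Fixed-point form: x = e^(-x)
x₀ = 0.78

x_1 = g(0.780000) = 0.458406
x_2 = g(0.458406) = 0.632291
x_3 = g(0.632291) = 0.531373
x_4 = g(0.531373) = 0.587797
x_5 = g(0.587797) = 0.555550
x_6 = g(0.555550) = 0.573757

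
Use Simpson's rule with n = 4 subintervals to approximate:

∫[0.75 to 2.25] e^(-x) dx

f(x) = e^(-x)
a = 0.75, b = 2.25, n = 4
h = (b - a)/n = 0.375000

Simpson's rule: (h/3)[f(x₀) + 4f(x₁) + 2f(x₂) + ... + f(xₙ)]

x_0 = 0.7500, f(x_0) = 0.472367, coefficient = 1
x_1 = 1.1250, f(x_1) = 0.324652, coefficient = 4
x_2 = 1.5000, f(x_2) = 0.223130, coefficient = 2
x_3 = 1.8750, f(x_3) = 0.153355, coefficient = 4
x_4 = 2.2500, f(x_4) = 0.105399, coefficient = 1

I ≈ (0.375000/3) × 2.936056 = 0.367007
Exact value: 0.366967
Error: 0.000040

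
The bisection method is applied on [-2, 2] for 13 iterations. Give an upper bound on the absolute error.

Bisection error bound: |error| ≤ (b-a)/2^n
|error| ≤ (2 - (-2))/2^13 = 4/2^13
|error| ≤ 0.0004882812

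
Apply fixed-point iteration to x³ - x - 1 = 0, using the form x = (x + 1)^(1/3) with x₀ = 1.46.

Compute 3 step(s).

Equation: x³ - x - 1 = 0
Fixed-point form: x = (x + 1)^(1/3)
x₀ = 1.46

x_1 = g(1.460000) = 1.349931
x_2 = g(1.349931) = 1.329490
x_3 = g(1.329490) = 1.325624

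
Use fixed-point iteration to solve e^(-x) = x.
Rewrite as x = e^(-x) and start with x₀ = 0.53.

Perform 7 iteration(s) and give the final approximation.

Equation: e^(-x) = x
Fixed-point form: x = e^(-x)
x₀ = 0.53

x_1 = g(0.530000) = 0.588605
x_2 = g(0.588605) = 0.555101
x_3 = g(0.555101) = 0.574014
x_4 = g(0.574014) = 0.563260
x_5 = g(0.563260) = 0.569350
x_6 = g(0.569350) = 0.565893
x_7 = g(0.565893) = 0.567853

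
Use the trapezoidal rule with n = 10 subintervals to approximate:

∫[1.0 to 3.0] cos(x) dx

f(x) = cos(x)
a = 1.0, b = 3.0, n = 10
h = (b - a)/n = 0.200000

Trapezoidal rule: (h/2)[f(x₀) + 2f(x₁) + 2f(x₂) + ... + f(xₙ)]

x_0 = 1.0000, f(x_0) = 0.540302, coefficient = 1
x_1 = 1.2000, f(x_1) = 0.362358, coefficient = 2
x_2 = 1.4000, f(x_2) = 0.169967, coefficient = 2
x_3 = 1.6000, f(x_3) = -0.029200, coefficient = 2
x_4 = 1.8000, f(x_4) = -0.227202, coefficient = 2
x_5 = 2.0000, f(x_5) = -0.416147, coefficient = 2
x_6 = 2.2000, f(x_6) = -0.588501, coefficient = 2
x_7 = 2.4000, f(x_7) = -0.737394, coefficient = 2
x_8 = 2.6000, f(x_8) = -0.856889, coefficient = 2
x_9 = 2.8000, f(x_9) = -0.942222, coefficient = 2
x_10 = 3.0000, f(x_10) = -0.989992, coefficient = 1

I ≈ (0.200000/2) × -6.980149 = -0.698015
Exact value: -0.700351
Error: 0.002336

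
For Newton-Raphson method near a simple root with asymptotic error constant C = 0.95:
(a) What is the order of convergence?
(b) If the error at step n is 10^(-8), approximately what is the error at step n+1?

(a) Newton-Raphson has quadratic (order 2) convergence near simple roots.
    This means |e_{n+1}| ≈ C|e_n|².

(b) With |e_n| = 10^(-8) and C = 0.95:
    |e_{n+1}| ≈ 0.95 × (10^(-8))² = 0.95 × 10^(-16)

(a) 2 (quadratic); (b) |e_{n+1}| ≈ 9.500e-17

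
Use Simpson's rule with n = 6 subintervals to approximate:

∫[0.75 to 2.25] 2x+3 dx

f(x) = 2x+3
a = 0.75, b = 2.25, n = 6
h = (b - a)/n = 0.250000

Simpson's rule: (h/3)[f(x₀) + 4f(x₁) + 2f(x₂) + ... + f(xₙ)]

x_0 = 0.7500, f(x_0) = 4.500000, coefficient = 1
x_1 = 1.0000, f(x_1) = 5.000000, coefficient = 4
x_2 = 1.2500, f(x_2) = 5.500000, coefficient = 2
x_3 = 1.5000, f(x_3) = 6.000000, coefficient = 4
x_4 = 1.7500, f(x_4) = 6.500000, coefficient = 2
x_5 = 2.0000, f(x_5) = 7.000000, coefficient = 4
x_6 = 2.2500, f(x_6) = 7.500000, coefficient = 1

I ≈ (0.250000/3) × 108.000000 = 9.000000
Exact value: 9.000000
Error: 0.000000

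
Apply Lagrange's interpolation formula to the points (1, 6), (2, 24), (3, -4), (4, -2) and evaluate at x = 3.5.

Lagrange interpolation formula:
P(x) = Σ yᵢ × Lᵢ(x)
where Lᵢ(x) = Π_{j≠i} (x - xⱼ)/(xᵢ - xⱼ)

L_0(3.5) = (3.5 - 2)/(1 - 2) × (3.5 - 3)/(1 - 3) × (3.5 - 4)/(1 - 4) = 0.062500
L_1(3.5) = (3.5 - 1)/(2 - 1) × (3.5 - 3)/(2 - 3) × (3.5 - 4)/(2 - 4) = -0.312500
L_2(3.5) = (3.5 - 1)/(3 - 1) × (3.5 - 2)/(3 - 2) × (3.5 - 4)/(3 - 4) = 0.937500
L_3(3.5) = (3.5 - 1)/(4 - 1) × (3.5 - 2)/(4 - 2) × (3.5 - 3)/(4 - 3) = 0.312500

P(3.5) = 6×L_0(3.5) + 24×L_1(3.5) + (-4)×L_2(3.5) + (-2)×L_3(3.5)
P(3.5) = -11.500000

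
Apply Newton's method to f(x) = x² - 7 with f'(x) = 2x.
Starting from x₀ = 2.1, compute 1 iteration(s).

f(x) = x² - 7
f'(x) = 2x
x₀ = 2.1

Newton-Raphson formula: x_{n+1} = x_n - f(x_n)/f'(x_n)

Iteration 1:
  f(2.100000) = -2.590000
  f'(2.100000) = 4.200000
  x_1 = 2.100000 - (-2.590000)/4.200000 = 2.716667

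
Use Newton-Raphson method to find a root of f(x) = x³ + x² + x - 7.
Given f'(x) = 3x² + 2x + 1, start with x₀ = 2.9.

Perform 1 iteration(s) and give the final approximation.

f(x) = x³ + x² + x - 7
f'(x) = 3x² + 2x + 1
x₀ = 2.9

Newton-Raphson formula: x_{n+1} = x_n - f(x_n)/f'(x_n)

Iteration 1:
  f(2.900000) = 28.699000
  f'(2.900000) = 32.030000
  x_1 = 2.900000 - 28.699000/32.030000 = 2.003996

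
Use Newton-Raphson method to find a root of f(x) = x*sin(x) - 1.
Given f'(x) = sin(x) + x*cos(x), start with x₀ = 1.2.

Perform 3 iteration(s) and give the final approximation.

f(x) = x*sin(x) - 1
f'(x) = sin(x) + x*cos(x)
x₀ = 1.2

Newton-Raphson formula: x_{n+1} = x_n - f(x_n)/f'(x_n)

Iteration 1:
  f(1.200000) = 0.118447
  f'(1.200000) = 1.366868
  x_1 = 1.200000 - 0.118447/1.366868 = 1.113344
Iteration 2:
  f(1.113344) = -0.001129
  f'(1.113344) = 1.388904
  x_2 = 1.113344 - (-0.001129)/1.388904 = 1.114157
Iteration 3:
  f(1.114157) = 0.000000
  f'(1.114157) = 1.388809
  x_3 = 1.114157 - 0.000000/1.388809 = 1.114157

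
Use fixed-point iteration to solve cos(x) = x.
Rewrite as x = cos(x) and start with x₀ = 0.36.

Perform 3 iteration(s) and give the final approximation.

Equation: cos(x) = x
Fixed-point form: x = cos(x)
x₀ = 0.36

x_1 = g(0.360000) = 0.935897
x_2 = g(0.935897) = 0.593097
x_3 = g(0.593097) = 0.829214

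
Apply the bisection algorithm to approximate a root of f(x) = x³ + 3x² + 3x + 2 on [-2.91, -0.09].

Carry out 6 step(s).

f(x) = x³ + 3x² + 3x + 2
Initial interval: [-2.91, -0.09]

Iteration 1:
  c_1 = (-2.910000 + (-0.090000))/2 = -1.500000
  f(c_1) = f(-1.500000) = 0.875000
  f(a) × f(c) < 0, new interval: [-2.910000, -1.500000]
Iteration 2:
  c_2 = (-2.910000 + (-1.500000))/2 = -2.205000
  f(c_2) = f(-2.205000) = -0.749690
  f(a) × f(c) ≥ 0, new interval: [-2.205000, -1.500000]
Iteration 3:
  c_3 = (-2.205000 + (-1.500000))/2 = -1.852500
  f(c_3) = f(-1.852500) = 0.380440
  f(a) × f(c) < 0, new interval: [-2.205000, -1.852500]
Iteration 4:
  c_4 = (-2.205000 + (-1.852500))/2 = -2.028750
  f(c_4) = f(-2.028750) = -0.088753
  f(a) × f(c) ≥ 0, new interval: [-2.028750, -1.852500]
Iteration 5:
  c_5 = (-2.028750 + (-1.852500))/2 = -1.940625
  f(c_5) = f(-1.940625) = 0.167758
  f(a) × f(c) < 0, new interval: [-2.028750, -1.940625]
Iteration 6:
  c_6 = (-2.028750 + (-1.940625))/2 = -1.984688
  f(c_6) = f(-1.984688) = 0.045238
  f(a) × f(c) < 0, new interval: [-2.028750, -1.984688]

After 6 iteration(s), the approximation is c_6 = -1.984688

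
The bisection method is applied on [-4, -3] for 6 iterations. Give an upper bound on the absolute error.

Bisection error bound: |error| ≤ (b-a)/2^n
|error| ≤ (-3 - (-4))/2^6 = 1/2^6
|error| ≤ 0.0156250000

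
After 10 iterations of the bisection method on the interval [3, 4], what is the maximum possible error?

Bisection error bound: |error| ≤ (b-a)/2^n
|error| ≤ (4 - 3)/2^10 = 1/2^10
|error| ≤ 0.0009765625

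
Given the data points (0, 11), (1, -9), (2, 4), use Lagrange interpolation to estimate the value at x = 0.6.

Lagrange interpolation formula:
P(x) = Σ yᵢ × Lᵢ(x)
where Lᵢ(x) = Π_{j≠i} (x - xⱼ)/(xᵢ - xⱼ)

L_0(0.6) = (0.6 - 1)/(0 - 1) × (0.6 - 2)/(0 - 2) = 0.280000
L_1(0.6) = (0.6 - 0)/(1 - 0) × (0.6 - 2)/(1 - 2) = 0.840000
L_2(0.6) = (0.6 - 0)/(2 - 0) × (0.6 - 1)/(2 - 1) = -0.120000

P(0.6) = 11×L_0(0.6) + (-9)×L_1(0.6) + 4×L_2(0.6)
P(0.6) = -4.960000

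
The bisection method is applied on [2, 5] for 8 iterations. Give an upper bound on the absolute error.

Bisection error bound: |error| ≤ (b-a)/2^n
|error| ≤ (5 - 2)/2^8 = 3/2^8
|error| ≤ 0.0117187500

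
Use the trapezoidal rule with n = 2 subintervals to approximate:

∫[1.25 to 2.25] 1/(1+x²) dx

f(x) = 1/(1+x²)
a = 1.25, b = 2.25, n = 2
h = (b - a)/n = 0.500000

Trapezoidal rule: (h/2)[f(x₀) + 2f(x₁) + 2f(x₂) + ... + f(xₙ)]

x_0 = 1.2500, f(x_0) = 0.390244, coefficient = 1
x_1 = 1.7500, f(x_1) = 0.246154, coefficient = 2
x_2 = 2.2500, f(x_2) = 0.164948, coefficient = 1

I ≈ (0.500000/2) × 1.047500 = 0.261875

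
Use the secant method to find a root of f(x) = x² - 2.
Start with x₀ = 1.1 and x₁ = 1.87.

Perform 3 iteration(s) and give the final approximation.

f(x) = x² - 2
x₀ = 1.1, x₁ = 1.87

Secant formula: x_{n+1} = x_n - f(x_n)(x_n - x_{n-1})/(f(x_n) - f(x_{n-1}))

Iteration 1:
  f(1.100000) = -0.790000
  f(1.870000) = 1.496900
  x_2 = 1.870000 - 1.496900×(1.870000 - 1.100000)/(1.496900 - (-0.790000))
       = 1.365993
Iteration 2:
  f(1.870000) = 1.496900
  f(1.365993) = -0.134062
  x_3 = 1.365993 - (-0.134062)×(1.365993 - 1.870000)/(-0.134062 - 1.496900)
       = 1.407422
Iteration 3:
  f(1.365993) = -0.134062
  f(1.407422) = -0.019164
  x_4 = 1.407422 - (-0.019164)×(1.407422 - 1.365993)/(-0.019164 - (-0.134062))
       = 1.414332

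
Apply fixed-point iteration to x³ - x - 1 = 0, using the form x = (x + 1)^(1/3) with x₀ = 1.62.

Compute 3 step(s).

Equation: x³ - x - 1 = 0
Fixed-point form: x = (x + 1)^(1/3)
x₀ = 1.62

x_1 = g(1.620000) = 1.378586
x_2 = g(1.378586) = 1.334872
x_3 = g(1.334872) = 1.326644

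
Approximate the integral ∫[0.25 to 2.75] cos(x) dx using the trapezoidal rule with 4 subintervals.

f(x) = cos(x)
a = 0.25, b = 2.75, n = 4
h = (b - a)/n = 0.625000

Trapezoidal rule: (h/2)[f(x₀) + 2f(x₁) + 2f(x₂) + ... + f(xₙ)]

x_0 = 0.2500, f(x_0) = 0.968912, coefficient = 1
x_1 = 0.8750, f(x_1) = 0.640997, coefficient = 2
x_2 = 1.5000, f(x_2) = 0.070737, coefficient = 2
x_3 = 2.1250, f(x_3) = -0.526266, coefficient = 2
x_4 = 2.7500, f(x_4) = -0.924302, coefficient = 1

I ≈ (0.625000/2) × 0.415545 = 0.129858
Exact value: 0.134257
Error: 0.004399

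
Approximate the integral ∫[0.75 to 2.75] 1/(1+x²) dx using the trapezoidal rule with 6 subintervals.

f(x) = 1/(1+x²)
a = 0.75, b = 2.75, n = 6
h = (b - a)/n = 0.333333

Trapezoidal rule: (h/2)[f(x₀) + 2f(x₁) + 2f(x₂) + ... + f(xₙ)]

x_0 = 0.7500, f(x_0) = 0.640000, coefficient = 1
x_1 = 1.0833, f(x_1) = 0.460064, coefficient = 2
x_2 = 1.4167, f(x_2) = 0.332564, coefficient = 2
x_3 = 1.7500, f(x_3) = 0.246154, coefficient = 2
x_4 = 2.0833, f(x_4) = 0.187256, coefficient = 2
x_5 = 2.4167, f(x_5) = 0.146193, coefficient = 2
x_6 = 2.7500, f(x_6) = 0.116788, coefficient = 1

I ≈ (0.333333/2) × 3.501249 = 0.583541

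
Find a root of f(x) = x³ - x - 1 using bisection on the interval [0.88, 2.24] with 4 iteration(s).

f(x) = x³ - x - 1
Initial interval: [0.88, 2.24]

Iteration 1:
  c_1 = (0.880000 + 2.240000)/2 = 1.560000
  f(c_1) = f(1.560000) = 1.236416
  f(a) × f(c) < 0, new interval: [0.880000, 1.560000]
Iteration 2:
  c_2 = (0.880000 + 1.560000)/2 = 1.220000
  f(c_2) = f(1.220000) = -0.404152
  f(a) × f(c) ≥ 0, new interval: [1.220000, 1.560000]
Iteration 3:
  c_3 = (1.220000 + 1.560000)/2 = 1.390000
  f(c_3) = f(1.390000) = 0.295619
  f(a) × f(c) < 0, new interval: [1.220000, 1.390000]
Iteration 4:
  c_4 = (1.220000 + 1.390000)/2 = 1.305000
  f(c_4) = f(1.305000) = -0.082552
  f(a) × f(c) ≥ 0, new interval: [1.305000, 1.390000]

After 4 iteration(s), the approximation is c_4 = 1.305000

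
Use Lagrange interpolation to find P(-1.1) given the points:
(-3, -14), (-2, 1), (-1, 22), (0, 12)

Lagrange interpolation formula:
P(x) = Σ yᵢ × Lᵢ(x)
where Lᵢ(x) = Π_{j≠i} (x - xⱼ)/(xᵢ - xⱼ)

L_0(-1.1) = (-1.1 - (-2))/(-3 - (-2)) × (-1.1 - (-1))/(-3 - (-1)) × (-1.1 - 0)/(-3 - 0) = -0.016500
L_1(-1.1) = (-1.1 - (-3))/(-2 - (-3)) × (-1.1 - (-1))/(-2 - (-1)) × (-1.1 - 0)/(-2 - 0) = 0.104500
L_2(-1.1) = (-1.1 - (-3))/(-1 - (-3)) × (-1.1 - (-2))/(-1 - (-2)) × (-1.1 - 0)/(-1 - 0) = 0.940500
L_3(-1.1) = (-1.1 - (-3))/(0 - (-3)) × (-1.1 - (-2))/(0 - (-2)) × (-1.1 - (-1))/(0 - (-1)) = -0.028500

P(-1.1) = (-14)×L_0(-1.1) + 1×L_1(-1.1) + 22×L_2(-1.1) + 12×L_3(-1.1)
P(-1.1) = 20.684500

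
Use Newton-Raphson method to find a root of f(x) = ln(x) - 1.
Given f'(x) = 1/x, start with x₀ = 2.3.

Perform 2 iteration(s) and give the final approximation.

f(x) = ln(x) - 1
f'(x) = 1/x
x₀ = 2.3

Newton-Raphson formula: x_{n+1} = x_n - f(x_n)/f'(x_n)

Iteration 1:
  f(2.300000) = -0.167091
  f'(2.300000) = 0.434783
  x_1 = 2.300000 - (-0.167091)/0.434783 = 2.684309
Iteration 2:
  f(2.684309) = -0.012577
  f'(2.684309) = 0.372535
  x_2 = 2.684309 - (-0.012577)/0.372535 = 2.718069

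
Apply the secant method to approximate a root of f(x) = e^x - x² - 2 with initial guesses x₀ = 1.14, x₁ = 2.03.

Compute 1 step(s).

f(x) = e^x - x² - 2
x₀ = 1.14, x₁ = 2.03

Secant formula: x_{n+1} = x_n - f(x_n)(x_n - x_{n-1})/(f(x_n) - f(x_{n-1}))

Iteration 1:
  f(1.140000) = -0.172832
  f(2.030000) = 1.493186
  x_2 = 2.030000 - 1.493186×(2.030000 - 1.140000)/(1.493186 - (-0.172832))
       = 1.232328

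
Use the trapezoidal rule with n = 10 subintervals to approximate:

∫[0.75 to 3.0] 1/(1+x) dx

f(x) = 1/(1+x)
a = 0.75, b = 3.0, n = 10
h = (b - a)/n = 0.225000

Trapezoidal rule: (h/2)[f(x₀) + 2f(x₁) + 2f(x₂) + ... + f(xₙ)]

x_0 = 0.7500, f(x_0) = 0.571429, coefficient = 1
x_1 = 0.9750, f(x_1) = 0.506329, coefficient = 2
x_2 = 1.2000, f(x_2) = 0.454545, coefficient = 2
x_3 = 1.4250, f(x_3) = 0.412371, coefficient = 2
x_4 = 1.6500, f(x_4) = 0.377358, coefficient = 2
x_5 = 1.8750, f(x_5) = 0.347826, coefficient = 2
x_6 = 2.1000, f(x_6) = 0.322581, coefficient = 2
x_7 = 2.3250, f(x_7) = 0.300752, coefficient = 2
x_8 = 2.5500, f(x_8) = 0.281690, coefficient = 2
x_9 = 2.7750, f(x_9) = 0.264901, coefficient = 2
x_10 = 3.0000, f(x_10) = 0.250000, coefficient = 1

I ≈ (0.225000/2) × 7.358136 = 0.827790
Exact value: 0.826679
Error: 0.001112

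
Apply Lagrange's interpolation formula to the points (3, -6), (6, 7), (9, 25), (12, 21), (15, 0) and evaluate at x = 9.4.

Lagrange interpolation formula:
P(x) = Σ yᵢ × Lᵢ(x)
where Lᵢ(x) = Π_{j≠i} (x - xⱼ)/(xᵢ - xⱼ)

L_0(9.4) = (9.4 - 6)/(3 - 6) × (9.4 - 9)/(3 - 9) × (9.4 - 12)/(3 - 12) × (9.4 - 15)/(3 - 15) = 0.010186
L_1(9.4) = (9.4 - 3)/(6 - 3) × (9.4 - 9)/(6 - 9) × (9.4 - 12)/(6 - 12) × (9.4 - 15)/(6 - 15) = -0.076695
L_2(9.4) = (9.4 - 3)/(9 - 3) × (9.4 - 6)/(9 - 6) × (9.4 - 12)/(9 - 12) × (9.4 - 15)/(9 - 15) = 0.977857
L_3(9.4) = (9.4 - 3)/(12 - 3) × (9.4 - 6)/(12 - 6) × (9.4 - 9)/(12 - 9) × (9.4 - 15)/(12 - 15) = 0.100293
L_4(9.4) = (9.4 - 3)/(15 - 3) × (9.4 - 6)/(15 - 6) × (9.4 - 9)/(15 - 9) × (9.4 - 12)/(15 - 12) = -0.011641

P(9.4) = (-6)×L_0(9.4) + 7×L_1(9.4) + 25×L_2(9.4) + 21×L_3(9.4) + 0×L_4(9.4)
P(9.4) = 25.954594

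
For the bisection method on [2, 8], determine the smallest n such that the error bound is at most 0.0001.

We need (b-a)/2^n ≤ 0.0001
(8 - 2)/2^n ≤ 0.0001
6/2^n ≤ 0.0001
2^n ≥ 60000
n ≥ log₂(60000) = 15.87
n ≥ 16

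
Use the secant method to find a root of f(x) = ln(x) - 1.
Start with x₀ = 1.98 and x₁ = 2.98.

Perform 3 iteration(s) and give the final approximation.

f(x) = ln(x) - 1
x₀ = 1.98, x₁ = 2.98

Secant formula: x_{n+1} = x_n - f(x_n)(x_n - x_{n-1})/(f(x_n) - f(x_{n-1}))

Iteration 1:
  f(1.980000) = -0.316903
  f(2.980000) = 0.091923
  x_2 = 2.980000 - 0.091923×(2.980000 - 1.980000)/(0.091923 - (-0.316903))
       = 2.755153
Iteration 2:
  f(2.980000) = 0.091923
  f(2.755153) = 0.013473
  x_3 = 2.755153 - 0.013473×(2.755153 - 2.980000)/(0.013473 - 0.091923)
       = 2.716538
Iteration 3:
  f(2.755153) = 0.013473
  f(2.716538) = -0.000642
  x_4 = 2.716538 - (-0.000642)×(2.716538 - 2.755153)/(-0.000642 - 0.013473)
       = 2.718294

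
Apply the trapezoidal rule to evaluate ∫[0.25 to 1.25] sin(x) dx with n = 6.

f(x) = sin(x)
a = 0.25, b = 1.25, n = 6
h = (b - a)/n = 0.166667

Trapezoidal rule: (h/2)[f(x₀) + 2f(x₁) + 2f(x₂) + ... + f(xₙ)]

x_0 = 0.2500, f(x_0) = 0.247404, coefficient = 1
x_1 = 0.4167, f(x_1) = 0.404715, coefficient = 2
x_2 = 0.5833, f(x_2) = 0.550809, coefficient = 2
x_3 = 0.7500, f(x_3) = 0.681639, coefficient = 2
x_4 = 0.9167, f(x_4) = 0.793578, coefficient = 2
x_5 = 1.0833, f(x_5) = 0.883524, coefficient = 2
x_6 = 1.2500, f(x_6) = 0.948985, coefficient = 1

I ≈ (0.166667/2) × 7.824917 = 0.652076
Exact value: 0.653590
Error: 0.001514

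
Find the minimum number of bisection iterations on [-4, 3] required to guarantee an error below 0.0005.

We need (b-a)/2^n ≤ 0.0005
(3 - (-4))/2^n ≤ 0.0005
7/2^n ≤ 0.0005
2^n ≥ 14000
n ≥ log₂(14000) = 13.77
n ≥ 14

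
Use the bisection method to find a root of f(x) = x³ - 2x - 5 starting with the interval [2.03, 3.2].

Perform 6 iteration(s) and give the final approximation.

f(x) = x³ - 2x - 5
Initial interval: [2.03, 3.2]

Iteration 1:
  c_1 = (2.030000 + 3.200000)/2 = 2.615000
  f(c_1) = f(2.615000) = 7.651958
  f(a) × f(c) < 0, new interval: [2.030000, 2.615000]
Iteration 2:
  c_2 = (2.030000 + 2.615000)/2 = 2.322500
  f(c_2) = f(2.322500) = 2.882580
  f(a) × f(c) < 0, new interval: [2.030000, 2.322500]
Iteration 3:
  c_3 = (2.030000 + 2.322500)/2 = 2.176250
  f(c_3) = f(2.176250) = 0.954359
  f(a) × f(c) < 0, new interval: [2.030000, 2.176250]
Iteration 4:
  c_4 = (2.030000 + 2.176250)/2 = 2.103125
  f(c_4) = f(2.103125) = 0.096155
  f(a) × f(c) < 0, new interval: [2.030000, 2.103125]
Iteration 5:
  c_5 = (2.030000 + 2.103125)/2 = 2.066562
  f(c_5) = f(2.066562) = -0.307497
  f(a) × f(c) ≥ 0, new interval: [2.066562, 2.103125]
Iteration 6:
  c_6 = (2.066562 + 2.103125)/2 = 2.084844
  f(c_6) = f(2.084844) = -0.107761
  f(a) × f(c) ≥ 0, new interval: [2.084844, 2.103125]

After 6 iteration(s), the approximation is c_6 = 2.084844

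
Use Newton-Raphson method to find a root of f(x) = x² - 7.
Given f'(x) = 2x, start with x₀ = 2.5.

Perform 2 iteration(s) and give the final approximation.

f(x) = x² - 7
f'(x) = 2x
x₀ = 2.5

Newton-Raphson formula: x_{n+1} = x_n - f(x_n)/f'(x_n)

Iteration 1:
  f(2.500000) = -0.750000
  f'(2.500000) = 5.000000
  x_1 = 2.500000 - (-0.750000)/5.000000 = 2.650000
Iteration 2:
  f(2.650000) = 0.022500
  f'(2.650000) = 5.300000
  x_2 = 2.650000 - 0.022500/5.300000 = 2.645755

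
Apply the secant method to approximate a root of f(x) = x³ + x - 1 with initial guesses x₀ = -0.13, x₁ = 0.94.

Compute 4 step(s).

f(x) = x³ + x - 1
x₀ = -0.13, x₁ = 0.94

Secant formula: x_{n+1} = x_n - f(x_n)(x_n - x_{n-1})/(f(x_n) - f(x_{n-1}))

Iteration 1:
  f(-0.130000) = -1.132197
  f(0.940000) = 0.770584
  x_2 = 0.940000 - 0.770584×(0.940000 - (-0.130000))/(0.770584 - (-1.132197))
       = 0.506674
Iteration 2:
  f(0.940000) = 0.770584
  f(0.506674) = -0.363254
  x_3 = 0.506674 - (-0.363254)×(0.506674 - 0.940000)/(-0.363254 - 0.770584)
       = 0.645501
Iteration 3:
  f(0.506674) = -0.363254
  f(0.645501) = -0.085537
  x_4 = 0.645501 - (-0.085537)×(0.645501 - 0.506674)/(-0.085537 - (-0.363254))
       = 0.688260
Iteration 4:
  f(0.645501) = -0.085537
  f(0.688260) = 0.014290
  x_5 = 0.688260 - 0.014290×(0.688260 - 0.645501)/(0.014290 - (-0.085537))
       = 0.682139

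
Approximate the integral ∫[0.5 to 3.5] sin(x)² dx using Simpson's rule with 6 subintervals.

f(x) = sin(x)²
a = 0.5, b = 3.5, n = 6
h = (b - a)/n = 0.500000

Simpson's rule: (h/3)[f(x₀) + 4f(x₁) + 2f(x₂) + ... + f(xₙ)]

x_0 = 0.5000, f(x_0) = 0.229849, coefficient = 1
x_1 = 1.0000, f(x_1) = 0.708073, coefficient = 4
x_2 = 1.5000, f(x_2) = 0.994996, coefficient = 2
x_3 = 2.0000, f(x_3) = 0.826822, coefficient = 4
x_4 = 2.5000, f(x_4) = 0.358169, coefficient = 2
x_5 = 3.0000, f(x_5) = 0.019915, coefficient = 4
x_6 = 3.5000, f(x_6) = 0.123049, coefficient = 1

I ≈ (0.500000/3) × 9.278468 = 1.546411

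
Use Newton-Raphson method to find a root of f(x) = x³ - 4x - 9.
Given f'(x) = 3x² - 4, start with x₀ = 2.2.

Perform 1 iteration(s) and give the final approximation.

f(x) = x³ - 4x - 9
f'(x) = 3x² - 4
x₀ = 2.2

Newton-Raphson formula: x_{n+1} = x_n - f(x_n)/f'(x_n)

Iteration 1:
  f(2.200000) = -7.152000
  f'(2.200000) = 10.520000
  x_1 = 2.200000 - (-7.152000)/10.520000 = 2.879848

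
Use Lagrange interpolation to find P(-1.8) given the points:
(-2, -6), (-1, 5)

Lagrange interpolation formula:
P(x) = Σ yᵢ × Lᵢ(x)
where Lᵢ(x) = Π_{j≠i} (x - xⱼ)/(xᵢ - xⱼ)

L_0(-1.8) = (-1.8 - (-1))/(-2 - (-1)) = 0.800000
L_1(-1.8) = (-1.8 - (-2))/(-1 - (-2)) = 0.200000

P(-1.8) = (-6)×L_0(-1.8) + 5×L_1(-1.8)
P(-1.8) = -3.800000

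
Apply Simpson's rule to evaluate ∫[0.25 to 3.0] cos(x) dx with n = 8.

f(x) = cos(x)
a = 0.25, b = 3.0, n = 8
h = (b - a)/n = 0.343750

Simpson's rule: (h/3)[f(x₀) + 4f(x₁) + 2f(x₂) + ... + f(xₙ)]

x_0 = 0.2500, f(x_0) = 0.968912, coefficient = 1
x_1 = 0.5938, f(x_1) = 0.828848, coefficient = 4
x_2 = 0.9375, f(x_2) = 0.591805, coefficient = 2
x_3 = 1.2812, f(x_3) = 0.285517, coefficient = 4
x_4 = 1.6250, f(x_4) = -0.054177, coefficient = 2
x_5 = 1.9688, f(x_5) = -0.387533, coefficient = 4
x_6 = 2.3125, f(x_6) = -0.675545, coefficient = 2
x_7 = 2.6562, f(x_7) = -0.884515, coefficient = 4
x_8 = 3.0000, f(x_8) = -0.989992, coefficient = 1

I ≈ (0.343750/3) × -0.927642 = -0.106292
Exact value: -0.106284
Error: 0.000008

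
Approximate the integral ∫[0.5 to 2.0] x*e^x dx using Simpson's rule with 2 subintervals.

f(x) = x*e^x
a = 0.5, b = 2.0, n = 2
h = (b - a)/n = 0.750000

Simpson's rule: (h/3)[f(x₀) + 4f(x₁) + 2f(x₂) + ... + f(xₙ)]

x_0 = 0.5000, f(x_0) = 0.824361, coefficient = 1
x_1 = 1.2500, f(x_1) = 4.362929, coefficient = 4
x_2 = 2.0000, f(x_2) = 14.778112, coefficient = 1

I ≈ (0.750000/3) × 33.054188 = 8.263547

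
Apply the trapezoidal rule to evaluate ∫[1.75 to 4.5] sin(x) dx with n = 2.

f(x) = sin(x)
a = 1.75, b = 4.5, n = 2
h = (b - a)/n = 1.375000

Trapezoidal rule: (h/2)[f(x₀) + 2f(x₁) + 2f(x₂) + ... + f(xₙ)]

x_0 = 1.7500, f(x_0) = 0.983986, coefficient = 1
x_1 = 3.1250, f(x_1) = 0.016592, coefficient = 2
x_2 = 4.5000, f(x_2) = -0.977530, coefficient = 1

I ≈ (1.375000/2) × 0.039640 = 0.027252
Exact value: 0.032550
Error: 0.005298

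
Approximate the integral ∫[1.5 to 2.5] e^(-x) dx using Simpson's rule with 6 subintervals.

f(x) = e^(-x)
a = 1.5, b = 2.5, n = 6
h = (b - a)/n = 0.166667

Simpson's rule: (h/3)[f(x₀) + 4f(x₁) + 2f(x₂) + ... + f(xₙ)]

x_0 = 1.5000, f(x_0) = 0.223130, coefficient = 1
x_1 = 1.6667, f(x_1) = 0.188876, coefficient = 4
x_2 = 1.8333, f(x_2) = 0.159880, coefficient = 2
x_3 = 2.0000, f(x_3) = 0.135335, coefficient = 4
x_4 = 2.1667, f(x_4) = 0.114559, coefficient = 2
x_5 = 2.3333, f(x_5) = 0.096972, coefficient = 4
x_6 = 2.5000, f(x_6) = 0.082085, coefficient = 1

I ≈ (0.166667/3) × 2.538824 = 0.141046
Exact value: 0.141045
Error: 0.000001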